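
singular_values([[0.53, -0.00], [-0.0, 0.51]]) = [0.53, 0.51]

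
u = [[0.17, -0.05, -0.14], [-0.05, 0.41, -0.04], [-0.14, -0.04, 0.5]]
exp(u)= [[1.20, -0.06, -0.20], [-0.06, 1.51, -0.06], [-0.20, -0.06, 1.66]]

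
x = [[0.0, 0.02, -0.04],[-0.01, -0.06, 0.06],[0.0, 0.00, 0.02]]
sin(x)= [[-0.00, 0.02, -0.04], [-0.01, -0.06, 0.06], [0.0, 0.00, 0.02]]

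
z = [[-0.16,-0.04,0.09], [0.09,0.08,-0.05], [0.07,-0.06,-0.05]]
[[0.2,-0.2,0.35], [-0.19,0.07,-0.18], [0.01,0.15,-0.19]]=z @ [[-0.22, 1.23, -1.73], [-1.42, -0.77, 0.32], [1.23, -0.40, 0.92]]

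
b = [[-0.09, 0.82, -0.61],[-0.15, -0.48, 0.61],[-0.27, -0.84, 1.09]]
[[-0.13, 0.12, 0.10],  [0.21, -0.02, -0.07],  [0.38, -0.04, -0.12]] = b@[[-0.23,  -0.46,  0.01], [0.09,  -0.04,  0.10], [0.36,  -0.18,  -0.03]]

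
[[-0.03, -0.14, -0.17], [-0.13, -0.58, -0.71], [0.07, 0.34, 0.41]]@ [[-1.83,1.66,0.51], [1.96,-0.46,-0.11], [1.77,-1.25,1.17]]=[[-0.52, 0.23, -0.2], [-2.16, 0.94, -0.83], [1.26, -0.55, 0.48]]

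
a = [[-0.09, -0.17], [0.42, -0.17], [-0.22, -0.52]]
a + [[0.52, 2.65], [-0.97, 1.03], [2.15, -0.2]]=[[0.43, 2.48],[-0.55, 0.86],[1.93, -0.72]]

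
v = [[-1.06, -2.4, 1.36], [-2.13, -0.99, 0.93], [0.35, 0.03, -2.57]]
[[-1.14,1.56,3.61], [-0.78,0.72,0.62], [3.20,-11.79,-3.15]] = v @ [[-0.09, 0.99, 0.80], [-0.20, 1.60, -1.11], [-1.26, 4.74, 1.32]]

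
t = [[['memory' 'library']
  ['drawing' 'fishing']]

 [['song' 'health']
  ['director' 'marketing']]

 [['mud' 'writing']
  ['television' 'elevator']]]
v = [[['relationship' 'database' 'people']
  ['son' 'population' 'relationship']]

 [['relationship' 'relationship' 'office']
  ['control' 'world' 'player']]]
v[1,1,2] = 'player'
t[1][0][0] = 'song'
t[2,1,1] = 'elevator'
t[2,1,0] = 'television'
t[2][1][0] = 'television'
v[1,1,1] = 'world'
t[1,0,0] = 'song'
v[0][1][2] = 'relationship'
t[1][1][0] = 'director'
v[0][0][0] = 'relationship'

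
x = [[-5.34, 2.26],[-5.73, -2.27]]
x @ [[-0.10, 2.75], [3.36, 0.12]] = [[8.13, -14.41], [-7.05, -16.03]]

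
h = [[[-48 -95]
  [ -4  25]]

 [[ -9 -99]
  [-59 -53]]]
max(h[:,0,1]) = -95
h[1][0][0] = -9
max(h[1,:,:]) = -9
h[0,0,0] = -48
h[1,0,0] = -9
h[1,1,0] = -59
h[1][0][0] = -9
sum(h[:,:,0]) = -120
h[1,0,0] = -9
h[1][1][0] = -59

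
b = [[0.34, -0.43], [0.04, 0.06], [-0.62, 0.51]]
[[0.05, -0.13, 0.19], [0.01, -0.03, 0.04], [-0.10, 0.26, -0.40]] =b @ [[0.19, -0.51, 0.77], [0.04, -0.11, 0.16]]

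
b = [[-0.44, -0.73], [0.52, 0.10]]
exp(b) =[[0.5, -0.58],[0.42, 0.93]]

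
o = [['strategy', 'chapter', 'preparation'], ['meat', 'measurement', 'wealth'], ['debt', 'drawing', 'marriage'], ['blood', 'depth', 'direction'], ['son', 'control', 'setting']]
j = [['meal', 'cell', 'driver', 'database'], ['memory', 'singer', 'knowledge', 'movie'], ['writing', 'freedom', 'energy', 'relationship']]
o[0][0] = 'strategy'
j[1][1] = 'singer'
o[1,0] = 'meat'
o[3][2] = 'direction'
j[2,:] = ['writing', 'freedom', 'energy', 'relationship']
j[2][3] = 'relationship'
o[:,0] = ['strategy', 'meat', 'debt', 'blood', 'son']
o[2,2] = 'marriage'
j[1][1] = 'singer'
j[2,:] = ['writing', 'freedom', 'energy', 'relationship']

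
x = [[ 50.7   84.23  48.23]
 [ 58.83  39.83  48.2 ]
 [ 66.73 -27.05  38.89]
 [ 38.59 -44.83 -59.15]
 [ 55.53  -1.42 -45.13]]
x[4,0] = 55.53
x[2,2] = 38.89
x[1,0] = 58.83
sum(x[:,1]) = 50.760000000000005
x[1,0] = 58.83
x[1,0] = 58.83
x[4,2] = -45.13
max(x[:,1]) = 84.23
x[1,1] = 39.83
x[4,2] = -45.13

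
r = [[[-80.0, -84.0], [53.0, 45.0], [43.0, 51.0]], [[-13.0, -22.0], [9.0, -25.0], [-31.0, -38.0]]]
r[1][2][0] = -31.0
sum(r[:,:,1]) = -73.0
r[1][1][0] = 9.0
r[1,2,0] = -31.0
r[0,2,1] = 51.0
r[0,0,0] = -80.0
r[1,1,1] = -25.0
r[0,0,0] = -80.0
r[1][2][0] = -31.0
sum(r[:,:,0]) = -19.0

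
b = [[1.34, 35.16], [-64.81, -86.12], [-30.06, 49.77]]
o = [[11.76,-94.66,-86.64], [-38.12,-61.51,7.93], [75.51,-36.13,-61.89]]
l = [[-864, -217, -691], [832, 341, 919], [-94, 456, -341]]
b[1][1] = -86.12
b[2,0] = -30.06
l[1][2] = 919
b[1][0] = -64.81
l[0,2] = -691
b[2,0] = -30.06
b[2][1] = 49.77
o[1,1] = -61.51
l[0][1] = -217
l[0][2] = -691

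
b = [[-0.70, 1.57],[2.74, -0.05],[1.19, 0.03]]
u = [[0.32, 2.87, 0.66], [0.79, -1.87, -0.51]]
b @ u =[[1.02, -4.94, -1.26], [0.84, 7.96, 1.83], [0.40, 3.36, 0.77]]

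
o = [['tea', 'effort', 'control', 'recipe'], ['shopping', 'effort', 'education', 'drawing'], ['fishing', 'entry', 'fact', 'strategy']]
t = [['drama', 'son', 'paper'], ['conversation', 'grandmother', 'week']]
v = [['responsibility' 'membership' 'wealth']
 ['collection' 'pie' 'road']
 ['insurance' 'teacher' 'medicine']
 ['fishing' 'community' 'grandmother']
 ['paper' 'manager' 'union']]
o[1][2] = 'education'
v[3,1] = 'community'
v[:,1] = ['membership', 'pie', 'teacher', 'community', 'manager']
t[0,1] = 'son'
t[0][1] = 'son'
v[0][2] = 'wealth'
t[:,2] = ['paper', 'week']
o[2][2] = 'fact'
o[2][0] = 'fishing'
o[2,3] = 'strategy'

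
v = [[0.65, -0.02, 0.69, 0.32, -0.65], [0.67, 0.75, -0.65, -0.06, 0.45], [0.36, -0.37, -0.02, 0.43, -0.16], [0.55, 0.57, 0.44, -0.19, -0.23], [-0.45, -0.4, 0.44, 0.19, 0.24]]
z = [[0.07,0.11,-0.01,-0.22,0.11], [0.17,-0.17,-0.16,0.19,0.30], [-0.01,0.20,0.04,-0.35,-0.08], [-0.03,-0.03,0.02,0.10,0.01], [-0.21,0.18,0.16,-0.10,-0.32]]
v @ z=[[0.16, 0.09, -0.07, -0.29, 0.22], [0.09, -0.1, -0.08, 0.17, 0.21], [-0.02, 0.06, 0.04, -0.08, -0.01], [0.19, 0.02, -0.12, -0.16, 0.27], [-0.16, 0.14, 0.13, -0.14, -0.28]]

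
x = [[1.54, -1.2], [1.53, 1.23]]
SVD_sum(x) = [[1.52, 0.03], [1.55, 0.03]] + [[0.02, -1.23], [-0.02, 1.20]]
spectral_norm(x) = 2.17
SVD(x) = [[-0.70, -0.72],[-0.72, 0.70]] @ diag([2.1709797019841695, 1.7182104450772984]) @ [[-1.00,  -0.02],  [-0.02,  1.0]]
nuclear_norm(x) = 3.89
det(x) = 3.73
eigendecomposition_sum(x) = [[(0.77+0.59j),-0.60+0.62j], [(0.76-0.79j),0.62+0.75j]] + [[0.77-0.59j, (-0.6-0.62j)],  [0.76+0.79j, (0.62-0.75j)]]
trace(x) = 2.77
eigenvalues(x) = [(1.38+1.35j), (1.38-1.35j)]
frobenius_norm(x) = 2.77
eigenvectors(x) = [[(0.08+0.66j), 0.08-0.66j], [(0.75+0j), (0.75-0j)]]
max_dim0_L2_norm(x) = 2.17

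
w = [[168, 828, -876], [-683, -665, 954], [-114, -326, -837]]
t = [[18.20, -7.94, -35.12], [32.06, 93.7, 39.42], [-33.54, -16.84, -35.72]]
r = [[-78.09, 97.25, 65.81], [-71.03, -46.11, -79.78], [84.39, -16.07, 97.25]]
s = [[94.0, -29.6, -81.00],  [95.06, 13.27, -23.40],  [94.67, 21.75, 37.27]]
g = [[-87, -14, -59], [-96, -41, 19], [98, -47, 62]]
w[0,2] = -876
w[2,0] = -114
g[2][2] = 62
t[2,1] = -16.84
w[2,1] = -326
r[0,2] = 65.81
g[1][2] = 19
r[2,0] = 84.39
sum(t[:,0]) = 16.720000000000006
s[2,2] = 37.27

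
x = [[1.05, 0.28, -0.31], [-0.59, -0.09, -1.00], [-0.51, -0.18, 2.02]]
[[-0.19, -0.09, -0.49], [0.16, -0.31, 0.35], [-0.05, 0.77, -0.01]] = x @ [[0.05, -0.56, 0.03],[-0.99, 2.27, -2.06],[-0.1, 0.44, -0.18]]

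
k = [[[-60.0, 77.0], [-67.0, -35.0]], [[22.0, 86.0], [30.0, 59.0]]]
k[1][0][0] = 22.0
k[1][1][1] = 59.0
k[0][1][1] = -35.0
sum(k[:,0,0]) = -38.0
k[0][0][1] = 77.0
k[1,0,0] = 22.0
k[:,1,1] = [-35.0, 59.0]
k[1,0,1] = 86.0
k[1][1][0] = 30.0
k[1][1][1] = 59.0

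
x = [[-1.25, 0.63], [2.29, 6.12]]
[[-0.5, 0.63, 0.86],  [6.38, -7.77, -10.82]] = x@[[0.78, -0.96, -1.33],  [0.75, -0.91, -1.27]]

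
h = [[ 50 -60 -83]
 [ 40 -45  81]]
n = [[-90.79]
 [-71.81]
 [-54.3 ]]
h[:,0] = [50, 40]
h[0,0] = 50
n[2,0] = -54.3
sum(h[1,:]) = 76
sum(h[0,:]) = -93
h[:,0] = [50, 40]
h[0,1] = -60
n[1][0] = -71.81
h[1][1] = -45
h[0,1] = -60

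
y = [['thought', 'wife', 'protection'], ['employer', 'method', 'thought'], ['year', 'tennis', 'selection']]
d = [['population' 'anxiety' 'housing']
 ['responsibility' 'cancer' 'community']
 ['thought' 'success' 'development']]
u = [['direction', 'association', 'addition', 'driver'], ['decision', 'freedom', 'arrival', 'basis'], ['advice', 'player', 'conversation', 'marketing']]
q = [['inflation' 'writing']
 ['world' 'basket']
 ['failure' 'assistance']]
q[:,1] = ['writing', 'basket', 'assistance']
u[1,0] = 'decision'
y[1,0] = 'employer'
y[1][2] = 'thought'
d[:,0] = ['population', 'responsibility', 'thought']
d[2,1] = 'success'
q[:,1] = ['writing', 'basket', 'assistance']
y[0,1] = 'wife'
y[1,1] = 'method'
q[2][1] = 'assistance'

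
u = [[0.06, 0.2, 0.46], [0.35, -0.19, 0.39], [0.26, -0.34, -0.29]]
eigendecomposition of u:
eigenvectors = [[0.77, 0.61, -0.60],[0.64, 0.38, -0.46],[-0.04, -0.69, 0.66]]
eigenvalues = [0.2, -0.33, -0.29]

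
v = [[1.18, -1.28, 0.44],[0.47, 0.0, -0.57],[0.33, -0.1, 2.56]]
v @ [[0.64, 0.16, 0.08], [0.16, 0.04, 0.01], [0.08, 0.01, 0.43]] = [[0.59, 0.14, 0.27], [0.26, 0.07, -0.21], [0.40, 0.07, 1.13]]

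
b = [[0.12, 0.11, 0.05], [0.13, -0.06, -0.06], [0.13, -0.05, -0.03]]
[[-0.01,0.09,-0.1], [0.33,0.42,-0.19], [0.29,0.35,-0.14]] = b@[[1.48, 2.03, -0.94], [-1.13, -0.5, -0.75], [-1.23, -2.03, 1.88]]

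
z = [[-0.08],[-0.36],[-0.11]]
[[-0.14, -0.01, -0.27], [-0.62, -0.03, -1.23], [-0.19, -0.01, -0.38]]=z @ [[1.71, 0.08, 3.41]]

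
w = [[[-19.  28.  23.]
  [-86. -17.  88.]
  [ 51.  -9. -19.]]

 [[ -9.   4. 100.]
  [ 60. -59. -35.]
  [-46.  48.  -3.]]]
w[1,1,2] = -35.0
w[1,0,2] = 100.0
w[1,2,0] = -46.0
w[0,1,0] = -86.0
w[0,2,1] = -9.0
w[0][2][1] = -9.0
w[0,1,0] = -86.0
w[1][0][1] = 4.0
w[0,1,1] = -17.0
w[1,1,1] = -59.0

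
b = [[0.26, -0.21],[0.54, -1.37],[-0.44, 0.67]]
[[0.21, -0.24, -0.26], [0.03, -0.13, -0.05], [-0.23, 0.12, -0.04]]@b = [[0.04, 0.11], [-0.04, 0.14], [0.02, -0.14]]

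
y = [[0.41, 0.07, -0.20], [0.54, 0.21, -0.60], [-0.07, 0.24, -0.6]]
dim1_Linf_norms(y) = [0.41, 0.6, 0.6]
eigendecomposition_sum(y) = [[0.44, 0.03, -0.1], [0.67, 0.04, -0.15], [0.12, 0.01, -0.03]] + [[0.0, -0.0, 0.00], [0.04, -0.03, 0.02], [0.02, -0.01, 0.01]] + [[-0.04, 0.04, -0.1], [-0.17, 0.20, -0.47], [-0.21, 0.24, -0.58]]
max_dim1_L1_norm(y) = 1.35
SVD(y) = [[-0.38, 0.50, 0.78], [-0.79, 0.28, -0.55], [-0.49, -0.82, 0.29]] @ diag([1.0485613716150046, 0.48130214605461635, 0.008203301779207658]) @ [[-0.52, -0.30, 0.8], [0.85, -0.22, 0.47], [0.03, 0.93, 0.36]]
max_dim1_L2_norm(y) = 0.83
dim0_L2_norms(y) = [0.68, 0.33, 0.87]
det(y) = 0.00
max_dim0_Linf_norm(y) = 0.6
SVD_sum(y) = [[0.2,0.12,-0.32], [0.43,0.24,-0.66], [0.27,0.15,-0.41]] + [[0.21, -0.05, 0.11],[0.11, -0.03, 0.06],[-0.34, 0.09, -0.19]] + [[0.00,0.01,0.00], [-0.00,-0.00,-0.0], [0.0,0.00,0.00]]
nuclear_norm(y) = 1.54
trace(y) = 0.02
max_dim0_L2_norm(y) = 0.87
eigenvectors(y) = [[-0.55, 0.03, 0.13], [-0.82, 0.92, 0.62], [-0.15, 0.38, 0.77]]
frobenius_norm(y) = 1.15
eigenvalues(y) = [0.46, -0.02, -0.42]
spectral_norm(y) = 1.05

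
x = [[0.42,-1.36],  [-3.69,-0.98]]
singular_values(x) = [3.82, 1.42]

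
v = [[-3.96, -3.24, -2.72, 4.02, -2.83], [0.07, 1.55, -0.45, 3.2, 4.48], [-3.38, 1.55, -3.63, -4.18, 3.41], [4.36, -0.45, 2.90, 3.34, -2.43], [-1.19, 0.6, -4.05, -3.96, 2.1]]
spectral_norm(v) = 11.55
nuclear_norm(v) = 27.40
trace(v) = -0.60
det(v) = 350.40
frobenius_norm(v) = 15.16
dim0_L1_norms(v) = [12.96, 7.39, 13.75, 18.7, 15.25]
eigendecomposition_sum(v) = [[-5.40+0.00j, (-1.25-0j), -4.20-0.00j, (1.06-0j), (0.77-0j)], [-0.86+0.00j, (-0.2-0j), -0.67-0.00j, (0.17-0j), 0.12-0.00j], [-1.53+0.00j, -0.35-0.00j, -1.18-0.00j, (0.3-0j), 0.22-0.00j], [2.56-0.00j, (0.59+0j), 1.99+0.00j, (-0.5+0j), -0.36+0.00j], [-0.21+0.00j, -0.05-0.00j, (-0.16-0j), (0.04-0j), (0.03-0j)]] + [[(1.3-0j), (-1.29+0j), 2.86+0.00j, 3.71+0.00j, -3.75+0.00j], [(1.26-0j), -1.25+0.00j, (2.77+0j), (3.6+0j), (-3.64+0j)], [-1.69+0.00j, 1.68-0.00j, -3.71-0.00j, (-4.83-0j), (4.88+0j)], [2.01-0.00j, -1.99+0.00j, (4.41+0j), (5.73+0j), (-5.8+0j)], [(-0.82+0j), 0.81-0.00j, -1.79-0.00j, -2.33-0.00j, (2.36+0j)]] + [[(0.02-0j), -0.02-0.00j, (0.12+0j), (0.11+0j), 0.00-0.00j], [(0.34-0j), (-0.43-0j), (2.09+0j), (1.83+0j), (0.06-0j)], [-0.18+0.00j, 0.22+0.00j, (-1.07-0j), -0.94-0.00j, -0.03+0.00j], [(-0.01+0j), 0.01+0.00j, -0.04-0.00j, (-0.04-0j), -0.00+0.00j], [(-0.25+0j), (0.32+0j), (-1.53-0j), -1.34-0.00j, -0.05+0.00j]] + [[(0.06-0.11j), (-0.34+0.54j), -0.75-1.40j, -0.43-0.75j, (0.08+1.73j)], [(-0.34+0j), 1.71+0.09j, -2.32+3.56j, -1.20+1.96j, (3.97-2.41j)], [(0.01+0.11j), 0.00-0.55j, 1.17+0.68j, (0.64+0.35j), (-0.83-1.22j)], [-0.10-0.10j, (0.47+0.53j), -1.73+0.35j, -0.93+0.22j, (1.87+0.47j)], [0.04-0.06j, (-0.24+0.27j), (-0.28-0.84j), (-0.17-0.45j), (-0.12+0.96j)]] + [[0.06+0.11j,-0.34-0.54j,(-0.75+1.4j),-0.43+0.75j,0.08-1.73j], [-0.34-0.00j,(1.71-0.09j),-2.32-3.56j,(-1.2-1.96j),3.97+2.41j], [0.01-0.11j,0.55j,1.17-0.68j,0.64-0.35j,-0.83+1.22j], [(-0.1+0.1j),0.47-0.53j,(-1.73-0.35j),-0.93-0.22j,1.87-0.47j], [0.04+0.06j,(-0.24-0.27j),(-0.28+0.84j),-0.17+0.45j,(-0.12-0.96j)]]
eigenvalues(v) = [(-7.25+0j), (4.43+0j), (-1.56+0j), (1.9+1.84j), (1.9-1.84j)]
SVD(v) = [[0.10,  0.97,  -0.13,  -0.14,  0.09], [-0.05,  -0.13,  -0.98,  -0.1,  -0.09], [-0.65,  0.01,  -0.05,  0.13,  0.75], [0.55,  -0.20,  0.0,  -0.56,  0.58], [-0.51,  -0.02,  0.14,  -0.80,  -0.29]] @ diag([11.54628465013774, 7.682797042910424, 5.728035553070083, 2.1131377730993246, 0.3263400528688525]) @ [[0.42, -0.17, 0.50, 0.59, -0.44], [-0.62, -0.42, -0.41, 0.37, -0.37], [0.08, -0.19, 0.08, -0.69, -0.69], [-0.66, 0.14, 0.73, -0.08, 0.05], [-0.10, 0.86, -0.20, 0.16, -0.44]]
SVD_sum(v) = [[0.49, -0.2, 0.59, 0.7, -0.53], [-0.23, 0.09, -0.28, -0.33, 0.25], [-3.11, 1.27, -3.73, -4.43, 3.32], [2.66, -1.09, 3.2, 3.79, -2.84], [-2.45, 1.00, -2.95, -3.49, 2.62]] + [[-4.59, -3.16, -3.03, 2.79, -2.77],[0.61, 0.42, 0.40, -0.37, 0.37],[-0.04, -0.03, -0.03, 0.03, -0.02],[0.93, 0.64, 0.62, -0.57, 0.56],[0.09, 0.06, 0.06, -0.05, 0.05]] + [[-0.06, 0.14, -0.05, 0.50, 0.50], [-0.45, 1.09, -0.42, 3.88, 3.86], [-0.02, 0.06, -0.02, 0.21, 0.2], [0.00, -0.0, 0.0, -0.01, -0.01], [0.06, -0.15, 0.06, -0.54, -0.53]] + [[0.2, -0.04, -0.22, 0.02, -0.01], [0.14, -0.03, -0.16, 0.02, -0.01], [-0.18, 0.04, 0.2, -0.02, 0.01], [0.78, -0.16, -0.87, 0.10, -0.06], [1.11, -0.23, -1.24, 0.14, -0.08]] + [[-0.0, 0.03, -0.01, 0.00, -0.01], [0.00, -0.03, 0.01, -0.00, 0.01], [-0.02, 0.21, -0.05, 0.04, -0.11], [-0.02, 0.16, -0.04, 0.03, -0.08], [0.01, -0.08, 0.02, -0.02, 0.04]]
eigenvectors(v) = [[0.87+0.00j, -0.39+0.00j, 0.04+0.00j, (-0.15+0.27j), -0.15-0.27j], [0.14+0.00j, (-0.38+0j), 0.75+0.00j, (0.83+0j), 0.83-0.00j], [0.24+0.00j, 0.51+0.00j, (-0.38+0j), (-0.01-0.26j), -0.01+0.26j], [-0.41+0.00j, (-0.61+0j), (-0.02+0j), 0.24+0.24j, (0.24-0.24j)], [(0.03+0j), (0.25+0j), (-0.55+0j), (-0.11+0.14j), (-0.11-0.14j)]]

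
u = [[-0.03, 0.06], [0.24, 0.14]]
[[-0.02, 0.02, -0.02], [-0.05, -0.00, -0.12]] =u@[[-0.04, -0.16, -0.23], [-0.32, 0.24, -0.48]]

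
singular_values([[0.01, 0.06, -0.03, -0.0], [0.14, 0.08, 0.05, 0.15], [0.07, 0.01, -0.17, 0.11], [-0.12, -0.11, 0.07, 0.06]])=[0.28, 0.18, 0.16, 0.04]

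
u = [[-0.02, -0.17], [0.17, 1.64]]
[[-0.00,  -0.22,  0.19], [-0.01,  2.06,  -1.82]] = u@[[0.54, 1.03, 0.69], [-0.06, 1.15, -1.18]]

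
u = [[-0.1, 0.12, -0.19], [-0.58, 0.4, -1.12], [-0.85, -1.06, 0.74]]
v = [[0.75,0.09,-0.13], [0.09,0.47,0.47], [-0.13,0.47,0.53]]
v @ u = [[-0.02, 0.26, -0.34], [-0.68, -0.30, -0.20], [-0.71, -0.39, -0.11]]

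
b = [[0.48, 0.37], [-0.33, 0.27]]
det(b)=0.252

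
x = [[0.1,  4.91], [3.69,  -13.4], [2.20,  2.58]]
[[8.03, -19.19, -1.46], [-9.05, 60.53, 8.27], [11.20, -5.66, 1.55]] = x@[[3.25, 2.06, 1.08], [1.57, -3.95, -0.32]]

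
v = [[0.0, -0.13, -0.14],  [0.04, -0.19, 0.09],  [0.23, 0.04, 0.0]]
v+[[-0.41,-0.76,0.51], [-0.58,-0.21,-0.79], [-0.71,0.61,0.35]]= [[-0.41, -0.89, 0.37], [-0.54, -0.4, -0.7], [-0.48, 0.65, 0.35]]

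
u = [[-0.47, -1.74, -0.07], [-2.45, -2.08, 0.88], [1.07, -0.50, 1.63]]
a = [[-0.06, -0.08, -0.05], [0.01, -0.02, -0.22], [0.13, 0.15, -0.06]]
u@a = [[0.00,0.06,0.41], [0.24,0.37,0.53], [0.14,0.17,-0.04]]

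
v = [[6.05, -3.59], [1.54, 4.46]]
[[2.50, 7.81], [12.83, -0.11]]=v @ [[1.76,1.06],[2.27,-0.39]]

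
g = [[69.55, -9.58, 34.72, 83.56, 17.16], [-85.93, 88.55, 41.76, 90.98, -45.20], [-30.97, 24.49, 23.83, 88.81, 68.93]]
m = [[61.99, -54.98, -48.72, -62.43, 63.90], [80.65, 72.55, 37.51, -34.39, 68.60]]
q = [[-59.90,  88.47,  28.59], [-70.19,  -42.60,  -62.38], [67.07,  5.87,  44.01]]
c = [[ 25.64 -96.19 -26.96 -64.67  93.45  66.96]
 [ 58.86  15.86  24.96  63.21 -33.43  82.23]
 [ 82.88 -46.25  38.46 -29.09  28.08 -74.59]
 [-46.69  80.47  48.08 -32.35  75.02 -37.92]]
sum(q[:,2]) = 10.219999999999992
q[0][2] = 28.59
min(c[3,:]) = -46.69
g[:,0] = [69.55, -85.93, -30.97]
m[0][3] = -62.43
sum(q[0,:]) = 57.16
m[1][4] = 68.6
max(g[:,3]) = 90.98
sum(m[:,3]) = -96.82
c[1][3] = 63.21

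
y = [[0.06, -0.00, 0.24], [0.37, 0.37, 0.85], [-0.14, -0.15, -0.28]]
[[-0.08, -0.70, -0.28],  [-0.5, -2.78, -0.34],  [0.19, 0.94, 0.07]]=y@[[-1.69, -0.75, -0.50],[0.12, -0.44, 1.99],[0.09, -2.75, -1.05]]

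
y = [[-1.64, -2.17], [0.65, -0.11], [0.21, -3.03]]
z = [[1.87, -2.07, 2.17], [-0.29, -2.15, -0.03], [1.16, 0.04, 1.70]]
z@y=[[-3.96, -10.41], [-0.93, 0.96], [-1.52, -7.67]]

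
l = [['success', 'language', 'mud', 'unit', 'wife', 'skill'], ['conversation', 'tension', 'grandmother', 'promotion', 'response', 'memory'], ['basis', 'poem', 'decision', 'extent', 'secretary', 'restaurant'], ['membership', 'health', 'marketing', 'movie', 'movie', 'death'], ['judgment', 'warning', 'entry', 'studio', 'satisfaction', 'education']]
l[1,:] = ['conversation', 'tension', 'grandmother', 'promotion', 'response', 'memory']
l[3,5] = 'death'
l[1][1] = 'tension'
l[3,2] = 'marketing'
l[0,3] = 'unit'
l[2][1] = 'poem'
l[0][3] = 'unit'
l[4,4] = 'satisfaction'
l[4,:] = ['judgment', 'warning', 'entry', 'studio', 'satisfaction', 'education']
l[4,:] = ['judgment', 'warning', 'entry', 'studio', 'satisfaction', 'education']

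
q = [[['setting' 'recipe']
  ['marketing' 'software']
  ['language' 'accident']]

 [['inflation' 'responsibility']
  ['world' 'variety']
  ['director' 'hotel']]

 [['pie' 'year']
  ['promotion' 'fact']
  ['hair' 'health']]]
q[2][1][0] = 'promotion'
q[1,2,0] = 'director'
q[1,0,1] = 'responsibility'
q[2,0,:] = ['pie', 'year']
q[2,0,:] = ['pie', 'year']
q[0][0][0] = 'setting'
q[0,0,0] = 'setting'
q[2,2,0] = 'hair'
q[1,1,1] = 'variety'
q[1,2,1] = 'hotel'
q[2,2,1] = 'health'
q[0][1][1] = 'software'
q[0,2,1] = 'accident'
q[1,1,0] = 'world'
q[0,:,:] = [['setting', 'recipe'], ['marketing', 'software'], ['language', 'accident']]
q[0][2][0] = 'language'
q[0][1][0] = 'marketing'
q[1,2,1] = 'hotel'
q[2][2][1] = 'health'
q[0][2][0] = 'language'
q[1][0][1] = 'responsibility'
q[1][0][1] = 'responsibility'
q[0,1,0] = 'marketing'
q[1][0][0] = 'inflation'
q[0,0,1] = 'recipe'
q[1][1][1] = 'variety'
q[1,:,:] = [['inflation', 'responsibility'], ['world', 'variety'], ['director', 'hotel']]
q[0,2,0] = 'language'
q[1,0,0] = 'inflation'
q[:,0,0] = ['setting', 'inflation', 'pie']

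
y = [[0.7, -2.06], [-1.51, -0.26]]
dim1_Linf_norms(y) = [2.06, 1.51]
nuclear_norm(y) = 3.70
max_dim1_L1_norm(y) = 2.76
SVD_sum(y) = [[0.97, -1.92], [-0.2, 0.4]] + [[-0.27, -0.14],  [-1.31, -0.66]]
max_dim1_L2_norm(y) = 2.18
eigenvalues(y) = [2.05, -1.61]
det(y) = -3.29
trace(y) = 0.44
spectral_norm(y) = 2.20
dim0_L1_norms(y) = [2.21, 2.32]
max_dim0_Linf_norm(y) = 2.06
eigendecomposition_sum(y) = [[1.29, -1.15], [-0.85, 0.76]] + [[-0.59, -0.91], [-0.66, -1.02]]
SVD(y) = [[0.98, -0.20], [-0.2, -0.98]] @ diag([2.2005833132222468, 1.4962396471046335]) @ [[0.45, -0.89], [0.89, 0.45]]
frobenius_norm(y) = 2.66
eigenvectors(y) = [[0.84,0.67], [-0.55,0.75]]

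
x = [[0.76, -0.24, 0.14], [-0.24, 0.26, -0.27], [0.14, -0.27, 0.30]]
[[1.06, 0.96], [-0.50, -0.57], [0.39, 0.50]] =x@ [[1.37,0.82], [0.62,-1.42], [1.22,-0.00]]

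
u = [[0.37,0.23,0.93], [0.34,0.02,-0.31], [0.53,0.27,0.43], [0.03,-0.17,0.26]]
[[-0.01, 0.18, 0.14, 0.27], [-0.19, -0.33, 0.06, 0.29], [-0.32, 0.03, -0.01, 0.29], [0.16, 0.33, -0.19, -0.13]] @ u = [[0.14, -0.01, 0.07], [-0.14, -0.08, 0.03], [-0.1, -0.12, -0.24], [0.07, 0.01, -0.07]]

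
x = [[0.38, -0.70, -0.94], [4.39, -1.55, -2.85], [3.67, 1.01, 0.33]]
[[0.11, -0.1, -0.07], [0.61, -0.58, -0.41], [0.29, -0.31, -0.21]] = x @ [[0.07, -0.07, -0.05], [0.08, -0.10, -0.06], [-0.15, 0.15, 0.1]]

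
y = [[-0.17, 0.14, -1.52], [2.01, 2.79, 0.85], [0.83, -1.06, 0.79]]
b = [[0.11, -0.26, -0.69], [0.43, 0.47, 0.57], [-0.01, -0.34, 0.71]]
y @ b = [[0.06,0.63,-0.88], [1.41,0.50,0.81], [-0.37,-0.98,-0.62]]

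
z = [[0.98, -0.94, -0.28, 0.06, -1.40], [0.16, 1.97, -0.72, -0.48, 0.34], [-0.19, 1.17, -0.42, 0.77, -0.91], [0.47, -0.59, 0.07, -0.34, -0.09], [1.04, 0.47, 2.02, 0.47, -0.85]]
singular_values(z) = [2.86, 2.46, 1.77, 1.17, 0.0]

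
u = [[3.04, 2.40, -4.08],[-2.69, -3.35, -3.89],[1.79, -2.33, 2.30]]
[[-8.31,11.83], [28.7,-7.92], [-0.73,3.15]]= u @ [[-2.63, 2.94],[-3.89, 0.49],[-2.21, -0.42]]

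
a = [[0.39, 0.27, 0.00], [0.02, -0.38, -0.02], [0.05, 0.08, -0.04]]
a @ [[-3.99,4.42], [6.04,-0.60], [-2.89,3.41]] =[[0.07, 1.56], [-2.32, 0.25], [0.4, 0.04]]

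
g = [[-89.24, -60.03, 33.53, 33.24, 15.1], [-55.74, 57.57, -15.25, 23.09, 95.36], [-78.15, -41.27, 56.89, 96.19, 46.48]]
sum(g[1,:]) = 105.03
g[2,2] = 56.89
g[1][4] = 95.36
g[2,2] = 56.89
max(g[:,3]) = 96.19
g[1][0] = -55.74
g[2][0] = -78.15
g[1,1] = 57.57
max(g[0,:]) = 33.53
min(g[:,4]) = 15.1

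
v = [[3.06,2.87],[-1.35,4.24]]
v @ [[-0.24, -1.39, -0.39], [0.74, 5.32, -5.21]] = [[1.39, 11.02, -16.15], [3.46, 24.43, -21.56]]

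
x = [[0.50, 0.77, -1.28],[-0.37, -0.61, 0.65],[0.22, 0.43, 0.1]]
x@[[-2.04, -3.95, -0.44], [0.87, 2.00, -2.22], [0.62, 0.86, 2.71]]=[[-1.14, -1.54, -5.40], [0.63, 0.80, 3.28], [-0.01, 0.08, -0.78]]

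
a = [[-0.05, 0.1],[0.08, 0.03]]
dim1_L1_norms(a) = [0.15, 0.11]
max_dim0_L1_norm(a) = 0.13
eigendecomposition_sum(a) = [[-0.08, 0.06], [0.04, -0.03]] + [[0.03, 0.04], [0.04, 0.06]]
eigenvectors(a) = [[-0.87, -0.59], [0.5, -0.81]]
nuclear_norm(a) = 0.20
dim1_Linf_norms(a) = [0.1, 0.08]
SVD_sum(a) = [[-0.06, 0.09], [0.01, -0.02]] + [[0.01, 0.01], [0.07, 0.05]]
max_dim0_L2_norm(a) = 0.1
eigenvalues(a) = [-0.11, 0.09]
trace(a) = -0.02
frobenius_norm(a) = 0.14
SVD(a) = [[0.98, -0.18], [-0.18, -0.98]] @ diag([0.112630713641692, 0.08434644239423009]) @ [[-0.57, 0.82], [-0.82, -0.57]]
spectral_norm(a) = 0.11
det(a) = -0.01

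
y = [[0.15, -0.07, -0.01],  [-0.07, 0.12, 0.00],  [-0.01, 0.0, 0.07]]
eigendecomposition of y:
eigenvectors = [[-0.78, 0.56, -0.29], [0.63, 0.64, -0.44], [0.06, 0.53, 0.85]]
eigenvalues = [0.21, 0.06, 0.07]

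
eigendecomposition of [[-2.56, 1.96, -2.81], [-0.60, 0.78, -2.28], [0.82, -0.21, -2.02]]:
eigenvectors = [[0.51+0.00j, -0.76+0.00j, (-0.76-0j)], [(0.85+0j), (-0.34+0.27j), (-0.34-0.27j)], [(0.11+0j), -0.07+0.49j, -0.07-0.49j]]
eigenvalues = [(0.13+0j), (-1.96+1.12j), (-1.96-1.12j)]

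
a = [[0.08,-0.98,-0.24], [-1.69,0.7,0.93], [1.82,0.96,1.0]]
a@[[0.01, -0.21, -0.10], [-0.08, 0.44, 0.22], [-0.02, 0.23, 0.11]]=[[0.08, -0.50, -0.25], [-0.09, 0.88, 0.43], [-0.08, 0.27, 0.14]]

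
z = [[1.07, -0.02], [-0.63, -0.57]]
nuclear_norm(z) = 1.76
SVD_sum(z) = [[1.00,  0.26], [-0.73,  -0.19]] + [[0.07, -0.28], [0.1, -0.38]]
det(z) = -0.62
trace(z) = 0.50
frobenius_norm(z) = 1.37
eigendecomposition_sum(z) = [[1.07, -0.01],[-0.41, 0.0]] + [[-0.0, -0.01], [-0.22, -0.57]]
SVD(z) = [[-0.81, 0.59], [0.59, 0.81]] @ diag([1.276423835111735, 0.4876906736432949]) @ [[-0.97,-0.25], [0.25,-0.97]]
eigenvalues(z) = [1.08, -0.58]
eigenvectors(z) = [[0.93, 0.01], [-0.36, 1.00]]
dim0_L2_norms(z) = [1.24, 0.57]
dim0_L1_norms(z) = [1.7, 0.59]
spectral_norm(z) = 1.28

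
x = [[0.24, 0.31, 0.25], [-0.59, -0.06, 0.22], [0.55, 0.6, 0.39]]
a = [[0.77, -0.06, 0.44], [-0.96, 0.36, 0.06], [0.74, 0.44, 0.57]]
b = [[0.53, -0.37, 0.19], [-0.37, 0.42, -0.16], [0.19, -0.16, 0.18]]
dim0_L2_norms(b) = [0.67, 0.58, 0.31]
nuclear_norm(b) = 1.13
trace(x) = 0.57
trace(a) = 1.70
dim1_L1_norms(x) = [0.8, 0.87, 1.54]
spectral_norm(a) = 1.53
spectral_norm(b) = 0.93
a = b + x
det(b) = 0.01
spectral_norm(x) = 1.07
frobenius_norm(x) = 1.20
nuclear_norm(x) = 1.62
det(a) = -0.20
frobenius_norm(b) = 0.94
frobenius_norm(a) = 1.71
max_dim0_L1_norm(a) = 2.47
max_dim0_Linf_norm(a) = 0.96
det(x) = -0.01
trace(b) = 1.13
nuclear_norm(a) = 2.44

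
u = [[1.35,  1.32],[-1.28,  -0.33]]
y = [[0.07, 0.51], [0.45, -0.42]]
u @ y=[[0.69, 0.13],[-0.24, -0.51]]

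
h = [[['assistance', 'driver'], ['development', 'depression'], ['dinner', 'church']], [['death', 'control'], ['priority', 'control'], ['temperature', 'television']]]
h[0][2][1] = 'church'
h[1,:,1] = ['control', 'control', 'television']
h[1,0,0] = 'death'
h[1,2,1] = 'television'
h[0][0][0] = 'assistance'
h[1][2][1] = 'television'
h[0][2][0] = 'dinner'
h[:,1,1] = ['depression', 'control']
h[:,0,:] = [['assistance', 'driver'], ['death', 'control']]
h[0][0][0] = 'assistance'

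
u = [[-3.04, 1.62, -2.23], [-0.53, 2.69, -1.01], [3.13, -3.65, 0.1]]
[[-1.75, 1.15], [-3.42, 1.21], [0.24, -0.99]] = u @ [[-1.02, 0.07], [-0.90, 0.32], [1.52, -0.38]]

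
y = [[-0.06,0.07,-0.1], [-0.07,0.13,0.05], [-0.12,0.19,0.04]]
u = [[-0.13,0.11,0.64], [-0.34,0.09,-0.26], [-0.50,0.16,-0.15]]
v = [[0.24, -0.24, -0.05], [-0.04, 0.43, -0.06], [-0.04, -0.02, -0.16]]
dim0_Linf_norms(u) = [0.5, 0.16, 0.64]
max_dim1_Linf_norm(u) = 0.64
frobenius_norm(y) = 0.31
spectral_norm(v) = 0.52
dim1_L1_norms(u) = [0.88, 0.69, 0.81]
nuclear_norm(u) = 1.36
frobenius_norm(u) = 0.96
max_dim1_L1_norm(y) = 0.35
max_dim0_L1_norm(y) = 0.39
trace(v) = 0.51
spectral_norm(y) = 0.29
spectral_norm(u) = 0.74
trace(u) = -0.19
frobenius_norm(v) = 0.58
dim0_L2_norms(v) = [0.25, 0.49, 0.18]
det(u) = -0.00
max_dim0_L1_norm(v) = 0.69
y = u @ v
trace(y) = 0.11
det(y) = -0.00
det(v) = -0.02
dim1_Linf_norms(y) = [0.1, 0.13, 0.19]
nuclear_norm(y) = 0.41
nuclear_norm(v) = 0.88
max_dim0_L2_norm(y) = 0.24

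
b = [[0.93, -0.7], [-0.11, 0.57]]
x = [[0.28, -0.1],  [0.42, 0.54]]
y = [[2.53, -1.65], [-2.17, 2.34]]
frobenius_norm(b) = 1.30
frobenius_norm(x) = 0.75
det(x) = 0.19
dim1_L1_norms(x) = [0.38, 0.96]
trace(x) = 0.82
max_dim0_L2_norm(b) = 0.94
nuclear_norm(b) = 1.61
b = x @ y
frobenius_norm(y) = 4.39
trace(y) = 4.87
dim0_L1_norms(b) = [1.04, 1.27]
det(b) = 0.45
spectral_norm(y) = 4.36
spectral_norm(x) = 0.69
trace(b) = 1.50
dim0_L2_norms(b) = [0.94, 0.9]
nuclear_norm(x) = 0.97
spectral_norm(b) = 1.25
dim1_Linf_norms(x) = [0.28, 0.54]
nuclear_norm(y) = 4.90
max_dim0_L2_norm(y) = 3.33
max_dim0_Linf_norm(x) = 0.54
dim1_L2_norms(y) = [3.02, 3.19]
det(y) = 2.34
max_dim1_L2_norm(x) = 0.68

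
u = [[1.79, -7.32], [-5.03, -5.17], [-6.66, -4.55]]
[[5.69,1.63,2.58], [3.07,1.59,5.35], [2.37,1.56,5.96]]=u@[[0.15, -0.07, -0.56], [-0.74, -0.24, -0.49]]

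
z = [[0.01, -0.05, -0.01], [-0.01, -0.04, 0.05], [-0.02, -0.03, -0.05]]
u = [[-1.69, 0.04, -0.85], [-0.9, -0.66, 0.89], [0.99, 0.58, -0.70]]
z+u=[[-1.68, -0.01, -0.86], [-0.91, -0.7, 0.94], [0.97, 0.55, -0.75]]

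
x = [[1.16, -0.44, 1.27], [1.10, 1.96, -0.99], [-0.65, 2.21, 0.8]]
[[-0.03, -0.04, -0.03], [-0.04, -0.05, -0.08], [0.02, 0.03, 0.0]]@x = [[-0.06, -0.13, -0.02],  [-0.05, -0.26, -0.07],  [0.06, 0.05, -0.0]]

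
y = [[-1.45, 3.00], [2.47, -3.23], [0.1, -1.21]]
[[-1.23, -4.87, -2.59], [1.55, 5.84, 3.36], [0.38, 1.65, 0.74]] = y @ [[0.25, 0.65, 0.63], [-0.29, -1.31, -0.56]]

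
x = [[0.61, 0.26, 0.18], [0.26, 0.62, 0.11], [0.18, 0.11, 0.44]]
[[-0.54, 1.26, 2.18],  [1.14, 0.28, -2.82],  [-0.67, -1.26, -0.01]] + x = [[0.07,1.52,2.36], [1.4,0.90,-2.71], [-0.49,-1.15,0.43]]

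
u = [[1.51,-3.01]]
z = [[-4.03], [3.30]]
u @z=[[-16.02]]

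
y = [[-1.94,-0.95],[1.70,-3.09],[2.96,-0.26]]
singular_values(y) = [4.22, 2.85]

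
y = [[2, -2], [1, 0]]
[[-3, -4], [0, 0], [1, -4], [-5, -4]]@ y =[[-10, 6], [0, 0], [-2, -2], [-14, 10]]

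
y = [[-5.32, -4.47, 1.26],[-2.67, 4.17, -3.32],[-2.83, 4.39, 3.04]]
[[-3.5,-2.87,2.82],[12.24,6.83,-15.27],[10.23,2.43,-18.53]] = y@[[-1.06, -0.34, 1.76], [1.93, 0.84, -2.83], [-0.41, -0.73, -0.37]]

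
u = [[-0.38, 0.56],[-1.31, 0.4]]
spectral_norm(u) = 1.48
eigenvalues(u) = [(0.01+0.76j), (0.01-0.76j)]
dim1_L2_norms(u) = [0.68, 1.37]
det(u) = 0.58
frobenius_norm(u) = 1.53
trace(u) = 0.02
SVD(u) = [[-0.39, -0.92], [-0.92, 0.39]] @ diag([1.476094138312821, 0.39401281050053494]) @ [[0.92, -0.40], [-0.4, -0.92]]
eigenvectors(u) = [[-0.25+0.49j, (-0.25-0.49j)],[-0.84+0.00j, (-0.84-0j)]]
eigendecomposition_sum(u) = [[(-0.19+0.38j), (0.28-0j)], [-0.65+0.01j, (0.2+0.38j)]] + [[-0.19-0.38j, (0.28+0j)], [-0.65-0.01j, 0.20-0.38j]]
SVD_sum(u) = [[-0.52,0.23], [-1.25,0.54]] + [[0.14, 0.33],  [-0.06, -0.14]]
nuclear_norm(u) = 1.87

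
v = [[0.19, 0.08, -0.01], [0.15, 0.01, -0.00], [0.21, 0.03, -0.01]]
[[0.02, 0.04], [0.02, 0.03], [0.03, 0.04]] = v @ [[0.15, 0.21], [-0.07, -0.0], [0.02, 0.08]]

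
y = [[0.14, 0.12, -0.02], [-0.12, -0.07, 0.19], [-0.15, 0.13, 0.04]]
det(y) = -0.006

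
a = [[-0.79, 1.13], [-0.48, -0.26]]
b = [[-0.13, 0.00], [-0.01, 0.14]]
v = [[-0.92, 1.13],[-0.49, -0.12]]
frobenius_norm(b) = 0.19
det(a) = 0.75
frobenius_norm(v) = 1.54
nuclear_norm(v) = 1.93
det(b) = -0.02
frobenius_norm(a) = 1.48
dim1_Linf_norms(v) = [1.13, 0.49]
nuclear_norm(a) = 1.92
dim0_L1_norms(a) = [1.27, 1.39]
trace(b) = 0.01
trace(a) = -1.05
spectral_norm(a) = 1.38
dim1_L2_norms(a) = [1.38, 0.55]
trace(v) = -1.04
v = b + a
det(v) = 0.66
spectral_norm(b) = 0.14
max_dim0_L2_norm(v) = 1.14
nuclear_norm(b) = 0.27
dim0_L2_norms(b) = [0.13, 0.14]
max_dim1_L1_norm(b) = 0.15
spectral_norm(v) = 1.47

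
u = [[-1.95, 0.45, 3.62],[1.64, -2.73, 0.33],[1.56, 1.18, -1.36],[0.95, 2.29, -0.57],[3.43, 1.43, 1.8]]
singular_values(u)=[4.95, 4.27, 3.72]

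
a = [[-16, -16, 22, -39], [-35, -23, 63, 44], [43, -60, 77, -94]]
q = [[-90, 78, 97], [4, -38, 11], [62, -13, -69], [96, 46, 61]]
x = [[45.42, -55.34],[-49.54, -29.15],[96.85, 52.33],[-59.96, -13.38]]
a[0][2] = 22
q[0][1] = 78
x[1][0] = -49.54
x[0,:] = [45.42, -55.34]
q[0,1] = 78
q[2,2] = -69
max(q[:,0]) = 96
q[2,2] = -69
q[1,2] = 11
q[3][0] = 96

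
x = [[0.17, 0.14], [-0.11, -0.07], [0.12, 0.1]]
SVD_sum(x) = [[0.17, 0.14], [-0.10, -0.08], [0.12, 0.10]] + [[-0.0,0.00], [-0.01,0.01], [-0.0,0.00]]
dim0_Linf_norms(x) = [0.17, 0.14]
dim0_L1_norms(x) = [0.4, 0.31]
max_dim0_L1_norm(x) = 0.4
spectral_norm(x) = 0.30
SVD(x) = [[-0.74,-0.32], [0.43,-0.90], [-0.52,-0.29]] @ diag([0.29947887412349905, 0.014574085004604203]) @ [[-0.79,-0.62],[0.62,-0.79]]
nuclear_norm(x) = 0.31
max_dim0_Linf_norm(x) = 0.17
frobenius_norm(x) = 0.30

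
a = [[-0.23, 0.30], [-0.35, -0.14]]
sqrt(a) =[[0.23,0.49], [-0.57,0.38]]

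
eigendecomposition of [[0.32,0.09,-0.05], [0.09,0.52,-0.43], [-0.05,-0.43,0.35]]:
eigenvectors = [[0.17, 0.98, -0.06], [0.76, -0.1, 0.64], [-0.62, 0.16, 0.77]]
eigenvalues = [0.89, 0.3, -0.0]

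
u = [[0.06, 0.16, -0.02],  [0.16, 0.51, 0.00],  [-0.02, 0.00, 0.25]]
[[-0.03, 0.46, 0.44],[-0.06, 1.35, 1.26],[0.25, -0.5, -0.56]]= u @[[1.55, 0.23, -0.17], [-0.61, 2.57, 2.53], [1.14, -1.97, -2.24]]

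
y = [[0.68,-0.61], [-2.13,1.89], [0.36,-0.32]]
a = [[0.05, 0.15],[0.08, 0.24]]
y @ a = [[-0.01, -0.04],[0.04, 0.13],[-0.01, -0.02]]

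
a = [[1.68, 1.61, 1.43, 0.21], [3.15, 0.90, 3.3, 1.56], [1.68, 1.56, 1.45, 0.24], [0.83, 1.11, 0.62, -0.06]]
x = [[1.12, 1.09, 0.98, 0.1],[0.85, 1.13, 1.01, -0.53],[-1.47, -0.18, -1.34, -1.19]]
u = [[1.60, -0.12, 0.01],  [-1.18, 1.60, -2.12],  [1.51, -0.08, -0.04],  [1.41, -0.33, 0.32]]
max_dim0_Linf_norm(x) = 1.47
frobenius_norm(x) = 3.48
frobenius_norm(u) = 3.94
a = u @ x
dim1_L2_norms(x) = [1.85, 1.82, 2.32]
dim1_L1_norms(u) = [1.73, 4.9, 1.63, 2.06]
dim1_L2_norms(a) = [2.74, 4.9, 2.72, 1.52]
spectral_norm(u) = 3.42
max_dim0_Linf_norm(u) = 2.12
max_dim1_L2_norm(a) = 4.9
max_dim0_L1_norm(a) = 7.34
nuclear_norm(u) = 5.37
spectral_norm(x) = 3.14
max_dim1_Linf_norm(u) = 2.12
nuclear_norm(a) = 7.87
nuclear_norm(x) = 4.86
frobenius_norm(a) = 6.43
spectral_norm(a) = 6.21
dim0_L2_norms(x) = [2.03, 1.58, 1.94, 1.31]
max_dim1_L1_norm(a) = 8.91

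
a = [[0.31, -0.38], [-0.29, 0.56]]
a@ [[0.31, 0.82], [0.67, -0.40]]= [[-0.16, 0.41], [0.29, -0.46]]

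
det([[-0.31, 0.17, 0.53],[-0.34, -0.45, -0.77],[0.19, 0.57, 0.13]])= -0.193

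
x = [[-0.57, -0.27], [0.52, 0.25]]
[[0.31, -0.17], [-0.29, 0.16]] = x @ [[-0.48,0.67], [-0.15,-0.77]]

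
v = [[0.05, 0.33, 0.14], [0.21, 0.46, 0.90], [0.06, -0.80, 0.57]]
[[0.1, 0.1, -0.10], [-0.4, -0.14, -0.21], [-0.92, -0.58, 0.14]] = v @ [[-0.68, -0.42, -0.54], [0.66, 0.48, -0.22], [-0.62, -0.3, -0.00]]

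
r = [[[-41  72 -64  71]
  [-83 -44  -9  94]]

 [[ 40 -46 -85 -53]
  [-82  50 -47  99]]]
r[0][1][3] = 94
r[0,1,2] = -9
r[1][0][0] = 40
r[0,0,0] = -41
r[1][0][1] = -46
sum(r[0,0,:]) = 38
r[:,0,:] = [[-41, 72, -64, 71], [40, -46, -85, -53]]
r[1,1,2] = -47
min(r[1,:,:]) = -85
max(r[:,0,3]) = 71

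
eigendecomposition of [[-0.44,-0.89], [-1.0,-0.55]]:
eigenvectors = [[0.71, 0.66], [-0.71, 0.75]]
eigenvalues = [0.45, -1.44]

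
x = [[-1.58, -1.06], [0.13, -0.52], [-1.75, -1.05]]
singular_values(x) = [2.79, 0.51]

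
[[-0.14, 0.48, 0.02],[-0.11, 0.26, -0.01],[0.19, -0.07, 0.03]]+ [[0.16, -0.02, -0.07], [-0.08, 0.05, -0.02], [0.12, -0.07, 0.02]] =[[0.02, 0.46, -0.05], [-0.19, 0.31, -0.03], [0.31, -0.14, 0.05]]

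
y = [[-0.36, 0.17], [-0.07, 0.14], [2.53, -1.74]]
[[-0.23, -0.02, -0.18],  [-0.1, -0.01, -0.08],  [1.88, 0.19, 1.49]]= y @ [[0.4, 0.04, 0.32], [-0.50, -0.05, -0.39]]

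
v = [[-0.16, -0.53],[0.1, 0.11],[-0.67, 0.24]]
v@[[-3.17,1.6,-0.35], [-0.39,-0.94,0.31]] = [[0.71, 0.24, -0.11], [-0.36, 0.06, -0.0], [2.03, -1.30, 0.31]]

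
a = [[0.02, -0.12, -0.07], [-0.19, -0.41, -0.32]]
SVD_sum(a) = [[-0.04,-0.09,-0.07], [-0.18,-0.42,-0.32]] + [[0.06, -0.03, 0.00], [-0.01, 0.01, -0.0]]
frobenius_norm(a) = 0.57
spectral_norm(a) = 0.57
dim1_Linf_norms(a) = [0.12, 0.41]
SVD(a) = [[-0.22, -0.98],[-0.98, 0.22]] @ diag([0.5672878502777745, 0.06696637161457375]) @ [[0.32, 0.75, 0.58],[-0.91, 0.41, -0.03]]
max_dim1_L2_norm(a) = 0.55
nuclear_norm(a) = 0.63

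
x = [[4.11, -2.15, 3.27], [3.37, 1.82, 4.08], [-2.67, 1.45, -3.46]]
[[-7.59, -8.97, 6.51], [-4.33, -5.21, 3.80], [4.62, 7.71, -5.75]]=x@[[-1.82, -0.51, 0.26], [0.43, 1.13, -0.86], [0.25, -1.36, 1.1]]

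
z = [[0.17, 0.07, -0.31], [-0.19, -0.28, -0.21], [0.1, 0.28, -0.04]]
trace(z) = -0.15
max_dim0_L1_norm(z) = 0.63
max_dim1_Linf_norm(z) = 0.31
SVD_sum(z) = [[0.05, 0.08, 0.02],[-0.19, -0.31, -0.06],[0.14, 0.24, 0.05]] + [[0.09,0.01,-0.33], [0.04,0.0,-0.14], [0.02,0.0,-0.07]] + [[0.03,-0.02,0.01], [-0.04,0.03,-0.01], [-0.06,0.04,-0.02]]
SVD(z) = [[-0.20, -0.91, -0.37], [0.78, -0.38, 0.50], [-0.59, -0.19, 0.78]] @ diag([0.4724015896707604, 0.3816934637859925, 0.09821831692505165]) @ [[-0.51,-0.84,-0.16], [-0.26,-0.03,0.96], [-0.82,0.54,-0.21]]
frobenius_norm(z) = 0.62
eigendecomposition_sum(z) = [[(0.13-0j), -0.06-0.00j, (-0.13-0j)], [-0.05+0.00j, (0.03+0j), (0.05+0j)], [(-0.01+0j), 0.00+0.00j, (0.01+0j)]] + [[0.02+0.05j, 0.07+0.11j, -0.09+0.11j], [-0.07+0.02j, (-0.15+0.08j), (-0.13-0.13j)], [(0.05+0.04j), 0.14+0.07j, -0.02+0.17j]] + [[(0.02-0.05j), (0.07-0.11j), (-0.09-0.11j)], [(-0.07-0.02j), -0.15-0.08j, (-0.13+0.13j)], [0.05-0.04j, (0.14-0.07j), (-0.02-0.17j)]]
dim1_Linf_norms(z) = [0.31, 0.28, 0.28]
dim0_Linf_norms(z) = [0.19, 0.28, 0.31]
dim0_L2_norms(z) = [0.27, 0.4, 0.38]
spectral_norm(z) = 0.47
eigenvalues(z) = [(0.16+0j), (-0.16+0.29j), (-0.16-0.29j)]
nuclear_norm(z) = 0.95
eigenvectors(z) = [[-0.93+0.00j, 0.04+0.48j, (0.04-0.48j)], [(0.37+0j), -0.65+0.00j, -0.65-0.00j], [0.06+0.00j, (0.35+0.47j), 0.35-0.47j]]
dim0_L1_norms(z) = [0.46, 0.63, 0.56]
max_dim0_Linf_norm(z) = 0.31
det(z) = 0.02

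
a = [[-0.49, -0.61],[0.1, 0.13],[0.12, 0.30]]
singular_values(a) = [0.86, 0.09]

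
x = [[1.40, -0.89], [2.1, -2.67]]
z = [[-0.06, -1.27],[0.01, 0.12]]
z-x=[[-1.46,-0.38], [-2.09,2.79]]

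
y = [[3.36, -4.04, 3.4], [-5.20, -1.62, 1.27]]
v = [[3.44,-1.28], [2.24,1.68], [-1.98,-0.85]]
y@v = [[-4.22, -13.98], [-24.03, 2.85]]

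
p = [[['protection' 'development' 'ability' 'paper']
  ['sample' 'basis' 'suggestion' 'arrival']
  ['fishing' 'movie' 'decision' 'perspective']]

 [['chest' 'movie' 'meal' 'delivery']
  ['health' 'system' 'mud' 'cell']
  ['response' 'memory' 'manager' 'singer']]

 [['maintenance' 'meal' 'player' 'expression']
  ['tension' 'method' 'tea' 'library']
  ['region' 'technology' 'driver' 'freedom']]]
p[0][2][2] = 'decision'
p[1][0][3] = 'delivery'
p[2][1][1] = 'method'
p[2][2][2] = 'driver'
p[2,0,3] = 'expression'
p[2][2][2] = 'driver'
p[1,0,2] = 'meal'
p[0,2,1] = 'movie'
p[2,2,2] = 'driver'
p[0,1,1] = 'basis'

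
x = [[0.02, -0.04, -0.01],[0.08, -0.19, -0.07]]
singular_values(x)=[0.22, 0.01]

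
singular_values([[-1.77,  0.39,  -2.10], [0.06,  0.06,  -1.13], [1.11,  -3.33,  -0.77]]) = [3.66, 2.84, 0.66]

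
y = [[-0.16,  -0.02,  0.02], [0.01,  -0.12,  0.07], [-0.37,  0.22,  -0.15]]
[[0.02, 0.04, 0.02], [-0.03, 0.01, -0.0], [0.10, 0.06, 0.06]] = y @ [[-0.15, -0.23, -0.13], [0.32, 0.04, -0.13], [0.14, 0.2, -0.27]]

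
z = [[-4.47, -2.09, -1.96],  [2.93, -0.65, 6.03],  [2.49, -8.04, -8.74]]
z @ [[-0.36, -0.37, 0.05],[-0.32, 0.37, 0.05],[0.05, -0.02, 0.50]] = [[2.18,0.92,-1.31], [-0.55,-1.45,3.13], [1.24,-3.72,-4.65]]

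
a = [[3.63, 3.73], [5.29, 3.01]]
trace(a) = 6.64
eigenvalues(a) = [7.77, -1.13]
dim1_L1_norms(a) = [7.36, 8.3]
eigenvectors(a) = [[0.67, -0.62], [0.74, 0.79]]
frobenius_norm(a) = 8.01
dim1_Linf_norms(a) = [3.73, 5.29]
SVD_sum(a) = [[4.13,3.05], [4.86,3.59]] + [[-0.5, 0.68], [0.43, -0.58]]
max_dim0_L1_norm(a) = 8.92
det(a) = -8.81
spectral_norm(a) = 7.93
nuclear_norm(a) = 9.04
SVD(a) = [[-0.65, -0.76], [-0.76, 0.65]] @ diag([7.931037418840785, 1.110245675941725]) @ [[-0.8, -0.59],[0.59, -0.80]]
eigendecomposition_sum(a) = [[4.16, 3.26], [4.62, 3.62]] + [[-0.53, 0.47], [0.67, -0.61]]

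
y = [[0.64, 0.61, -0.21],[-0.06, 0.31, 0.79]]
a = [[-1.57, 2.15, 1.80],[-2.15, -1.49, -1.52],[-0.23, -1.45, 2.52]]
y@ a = [[-2.27, 0.77, -0.3], [-0.75, -1.74, 1.41]]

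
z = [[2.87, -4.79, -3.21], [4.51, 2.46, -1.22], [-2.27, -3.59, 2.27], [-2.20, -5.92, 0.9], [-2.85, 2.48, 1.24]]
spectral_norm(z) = 9.32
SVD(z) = [[0.35, -0.72, 0.41], [-0.42, -0.44, -0.59], [0.47, 0.23, -0.59], [0.68, 0.03, -0.10], [-0.14, 0.48, 0.37]] @ diag([9.320997611798882, 7.665853854227969, 1.8492398996500452]) @ [[-0.33,-0.94,0.10], [-0.79,0.33,0.52], [-0.52,0.1,-0.85]]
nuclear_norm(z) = 18.84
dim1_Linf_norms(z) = [4.79, 4.51, 3.59, 5.92, 2.85]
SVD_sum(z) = [[-1.07,-3.05,0.31], [1.28,3.67,-0.37], [-1.42,-4.07,0.42], [-2.09,-5.99,0.61], [0.42,1.2,-0.12]] + [[4.33, -1.81, -2.88], [2.66, -1.11, -1.77], [-1.41, 0.59, 0.94], [-0.20, 0.08, 0.13], [-2.92, 1.22, 1.94]] + [[-0.4, 0.07, -0.64],[0.57, -0.1, 0.92],[0.57, -0.1, 0.92],[0.10, -0.02, 0.15],[-0.35, 0.07, -0.57]]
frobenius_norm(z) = 12.21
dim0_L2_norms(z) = [6.83, 9.11, 4.39]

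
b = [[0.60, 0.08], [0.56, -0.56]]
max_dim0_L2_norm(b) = 0.82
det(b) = -0.38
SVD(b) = [[-0.54, -0.84],  [-0.84, 0.54]] @ diag([0.9032516980430139, 0.4215879148913218]) @ [[-0.88, 0.47], [-0.47, -0.88]]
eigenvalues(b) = [0.64, -0.6]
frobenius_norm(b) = 1.00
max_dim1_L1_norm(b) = 1.12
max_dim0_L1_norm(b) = 1.16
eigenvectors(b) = [[0.91,-0.07], [0.42,1.00]]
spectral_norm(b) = 0.90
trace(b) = 0.04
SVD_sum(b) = [[0.43, -0.23], [0.67, -0.36]] + [[0.17, 0.31], [-0.11, -0.2]]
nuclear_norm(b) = 1.32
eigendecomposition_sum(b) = [[0.62, 0.04], [0.29, 0.02]] + [[-0.02, 0.04], [0.27, -0.58]]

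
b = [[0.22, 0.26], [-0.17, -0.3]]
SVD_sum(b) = [[0.19, 0.28], [-0.20, -0.28]] + [[0.03,-0.02],[0.03,-0.02]]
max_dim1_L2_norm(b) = 0.34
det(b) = -0.02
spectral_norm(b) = 0.48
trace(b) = -0.08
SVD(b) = [[-0.70, 0.71], [0.71, 0.70]] @ diag([0.48255477332546565, 0.045176218752884814]) @ [[-0.57, -0.82], [0.82, -0.57]]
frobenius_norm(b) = 0.48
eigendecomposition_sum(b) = [[0.15, 0.1],[-0.06, -0.04]] + [[0.07, 0.16], [-0.11, -0.26]]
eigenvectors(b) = [[0.92, -0.53],[-0.38, 0.85]]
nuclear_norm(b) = 0.53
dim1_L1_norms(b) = [0.48, 0.47]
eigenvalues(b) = [0.11, -0.19]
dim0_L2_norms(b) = [0.28, 0.4]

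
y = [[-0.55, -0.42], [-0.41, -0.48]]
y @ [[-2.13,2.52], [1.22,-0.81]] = [[0.66,-1.05],[0.29,-0.64]]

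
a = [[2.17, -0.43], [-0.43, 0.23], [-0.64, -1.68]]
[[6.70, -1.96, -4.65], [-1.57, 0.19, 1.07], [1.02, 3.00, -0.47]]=a @[[2.76, -1.17, -1.94], [-1.66, -1.34, 1.02]]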